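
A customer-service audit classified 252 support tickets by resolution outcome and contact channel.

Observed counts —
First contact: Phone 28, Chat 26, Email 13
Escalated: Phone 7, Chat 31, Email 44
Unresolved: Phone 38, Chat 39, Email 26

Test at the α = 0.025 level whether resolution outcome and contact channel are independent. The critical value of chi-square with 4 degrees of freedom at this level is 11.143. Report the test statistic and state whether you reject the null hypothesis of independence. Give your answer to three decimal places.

Row totals: 67, 82, 103. Column totals: 73, 96, 83. Grand total N = 252.
Expected counts (row total × column total / N):
  First contact, Phone: 67×73/252 = 19.40873
  First contact, Chat: 67×96/252 = 25.52381
  First contact, Email: 67×83/252 = 22.06746
  Escalated, Phone: 82×73/252 = 23.75397
  Escalated, Chat: 82×96/252 = 31.23810
  Escalated, Email: 82×83/252 = 27.00794
  Unresolved, Phone: 103×73/252 = 29.83730
  Unresolved, Chat: 103×96/252 = 39.23810
  Unresolved, Email: 103×83/252 = 33.92460
Contributions (O − E)²/E:
  (28 − 19.40873)²/19.40873 = 3.8029
  (26 − 25.52381)²/25.52381 = 0.0089
  (13 − 22.06746)²/22.06746 = 3.7258
  (7 − 23.75397)²/23.75397 = 11.8168
  (31 − 31.23810)²/31.23810 = 0.0018
  (44 − 27.00794)²/27.00794 = 10.6906
  (38 − 29.83730)²/29.83730 = 2.2331
  (39 − 39.23810)²/39.23810 = 0.0014
  (26 − 33.92460)²/33.92460 = 1.8511
χ² = 3.8029 + 0.0089 + 3.7258 + 11.8168 + 0.0018 + 10.6906 + 2.2331 + 0.0014 + 1.8511 = 34.132
df = (3−1)(3−1) = 4. Since 34.132 > 11.143, reject the null hypothesis of independence at α = 0.025.

34.132; reject H₀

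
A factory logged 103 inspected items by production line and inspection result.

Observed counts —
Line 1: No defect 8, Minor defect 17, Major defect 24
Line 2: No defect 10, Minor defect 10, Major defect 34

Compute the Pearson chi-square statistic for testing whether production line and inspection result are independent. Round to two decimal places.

3.53

Row totals: 49, 54. Column totals: 18, 27, 58. Grand total N = 103.
Expected counts (row total × column total / N):
  Line 1, No defect: 49×18/103 = 8.563
  Line 1, Minor defect: 49×27/103 = 12.845
  Line 1, Major defect: 49×58/103 = 27.592
  Line 2, No defect: 54×18/103 = 9.437
  Line 2, Minor defect: 54×27/103 = 14.155
  Line 2, Major defect: 54×58/103 = 30.408
Contributions (O − E)²/E:
  (8 − 8.563)²/8.563 = 0.0370
  (17 − 12.845)²/12.845 = 1.3440
  (24 − 27.592)²/27.592 = 0.4676
  (10 − 9.437)²/9.437 = 0.0336
  (10 − 14.155)²/14.155 = 1.2196
  (34 − 30.408)²/30.408 = 0.4243
χ² = 0.0370 + 1.3440 + 0.4676 + 0.0336 + 1.2196 + 0.4243 = 3.53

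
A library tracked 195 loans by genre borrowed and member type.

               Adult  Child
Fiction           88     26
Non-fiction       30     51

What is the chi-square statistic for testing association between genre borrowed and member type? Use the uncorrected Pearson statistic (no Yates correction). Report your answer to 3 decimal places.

31.956

Row totals: 114, 81. Column totals: 118, 77. Grand total N = 195.
Expected counts (row total × column total / N):
  Fiction, Adult: 114×118/195 = 68.9846
  Fiction, Child: 114×77/195 = 45.0154
  Non-fiction, Adult: 81×118/195 = 49.0154
  Non-fiction, Child: 81×77/195 = 31.9846
Contributions (O − E)²/E:
  (88 − 68.9846)²/68.9846 = 5.2415
  (26 − 45.0154)²/45.0154 = 8.0325
  (30 − 49.0154)²/49.0154 = 7.3770
  (51 − 31.9846)²/31.9846 = 11.3050
χ² = 5.2415 + 8.0325 + 7.3770 + 11.3050 = 31.956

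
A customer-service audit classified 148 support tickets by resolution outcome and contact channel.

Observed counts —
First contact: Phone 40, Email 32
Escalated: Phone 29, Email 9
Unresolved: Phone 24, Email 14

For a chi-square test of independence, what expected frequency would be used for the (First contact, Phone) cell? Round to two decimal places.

45.24

Row total (First contact) = 72; column total (Phone) = 93; grand total N = 148.
Expected count = (row total × column total) / N = 72 × 93 / 148 = 45.24.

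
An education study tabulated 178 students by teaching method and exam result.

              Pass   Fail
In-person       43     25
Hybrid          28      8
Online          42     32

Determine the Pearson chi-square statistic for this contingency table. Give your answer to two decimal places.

Row totals: 68, 36, 74. Column totals: 113, 65. Grand total N = 178.
Expected counts (row total × column total / N):
  In-person, Pass: 68×113/178 = 43.169
  In-person, Fail: 68×65/178 = 24.831
  Hybrid, Pass: 36×113/178 = 22.854
  Hybrid, Fail: 36×65/178 = 13.146
  Online, Pass: 74×113/178 = 46.978
  Online, Fail: 74×65/178 = 27.022
Contributions (O − E)²/E:
  (43 − 43.169)²/43.169 = 0.0007
  (25 − 24.831)²/24.831 = 0.0012
  (28 − 22.854)²/22.854 = 1.1587
  (8 − 13.146)²/13.146 = 2.0144
  (42 − 46.978)²/46.978 = 0.5275
  (32 − 27.022)²/27.022 = 0.9170
χ² = 0.0007 + 0.0012 + 1.1587 + 2.0144 + 0.5275 + 0.9170 = 4.62

4.62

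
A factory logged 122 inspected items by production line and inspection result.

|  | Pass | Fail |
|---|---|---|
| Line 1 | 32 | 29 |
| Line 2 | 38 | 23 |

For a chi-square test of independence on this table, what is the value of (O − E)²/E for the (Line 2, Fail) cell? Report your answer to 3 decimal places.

Row total (Line 2) = 61; column total (Fail) = 52; N = 122.
Expected count E = 61 × 52 / 122 = 26.0000.
Contribution = (O − E)²/E = (23 − 26.0000)² / 26.0000 = 0.346.

0.346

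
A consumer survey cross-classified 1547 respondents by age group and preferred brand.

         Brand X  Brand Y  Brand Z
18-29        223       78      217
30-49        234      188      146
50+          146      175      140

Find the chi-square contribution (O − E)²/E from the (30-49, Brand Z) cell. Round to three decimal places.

Row total (30-49) = 568; column total (Brand Z) = 503; N = 1547.
Expected count E = 568 × 503 / 1547 = 184.68261.
Contribution = (O − E)²/E = (146 − 184.68261)² / 184.68261 = 8.102.

8.102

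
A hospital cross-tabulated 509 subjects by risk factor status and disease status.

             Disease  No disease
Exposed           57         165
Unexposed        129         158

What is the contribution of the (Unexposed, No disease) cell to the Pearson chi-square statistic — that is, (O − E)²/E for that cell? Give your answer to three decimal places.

Row total (Unexposed) = 287; column total (No disease) = 323; N = 509.
Expected count E = 287 × 323 / 509 = 182.1238.
Contribution = (O − E)²/E = (158 − 182.1238)² / 182.1238 = 3.195.

3.195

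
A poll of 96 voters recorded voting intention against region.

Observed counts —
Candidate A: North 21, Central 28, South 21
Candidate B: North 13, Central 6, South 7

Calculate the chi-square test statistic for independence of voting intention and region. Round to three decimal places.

3.736

Row totals: 70, 26. Column totals: 34, 34, 28. Grand total N = 96.
Expected counts (row total × column total / N):
  Candidate A, North: 70×34/96 = 24.7917
  Candidate A, Central: 70×34/96 = 24.7917
  Candidate A, South: 70×28/96 = 20.4167
  Candidate B, North: 26×34/96 = 9.2083
  Candidate B, Central: 26×34/96 = 9.2083
  Candidate B, South: 26×28/96 = 7.5833
Contributions (O − E)²/E:
  (21 − 24.7917)²/24.7917 = 0.5799
  (28 − 24.7917)²/24.7917 = 0.4152
  (21 − 20.4167)²/20.4167 = 0.0167
  (13 − 9.2083)²/9.2083 = 1.5613
  (6 − 9.2083)²/9.2083 = 1.1178
  (7 − 7.5833)²/7.5833 = 0.0449
χ² = 0.5799 + 0.4152 + 0.0167 + 1.5613 + 1.1178 + 0.0449 = 3.736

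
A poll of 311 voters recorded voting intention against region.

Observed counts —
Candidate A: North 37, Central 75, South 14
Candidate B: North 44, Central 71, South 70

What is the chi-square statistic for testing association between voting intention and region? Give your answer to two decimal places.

Row totals: 126, 185. Column totals: 81, 146, 84. Grand total N = 311.
Expected counts (row total × column total / N):
  Candidate A, North: 126×81/311 = 32.817
  Candidate A, Central: 126×146/311 = 59.151
  Candidate A, South: 126×84/311 = 34.032
  Candidate B, North: 185×81/311 = 48.183
  Candidate B, Central: 185×146/311 = 86.849
  Candidate B, South: 185×84/311 = 49.968
Contributions (O − E)²/E:
  (37 − 32.817)²/32.817 = 0.5332
  (75 − 59.151)²/59.151 = 4.2466
  (14 − 34.032)²/34.032 = 11.7913
  (44 − 48.183)²/48.183 = 0.3631
  (71 − 86.849)²/86.849 = 2.8923
  (70 − 49.968)²/49.968 = 8.0308
χ² = 0.5332 + 4.2466 + 11.7913 + 0.3631 + 2.8923 + 8.0308 = 27.86

27.86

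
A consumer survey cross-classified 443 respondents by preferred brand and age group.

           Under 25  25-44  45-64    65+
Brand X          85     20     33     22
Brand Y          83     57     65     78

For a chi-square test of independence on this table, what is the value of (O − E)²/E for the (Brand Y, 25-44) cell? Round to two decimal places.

Row total (Brand Y) = 283; column total (25-44) = 77; N = 443.
Expected count E = 283 × 77 / 443 = 49.190.
Contribution = (O − E)²/E = (57 − 49.190)² / 49.190 = 1.24.

1.24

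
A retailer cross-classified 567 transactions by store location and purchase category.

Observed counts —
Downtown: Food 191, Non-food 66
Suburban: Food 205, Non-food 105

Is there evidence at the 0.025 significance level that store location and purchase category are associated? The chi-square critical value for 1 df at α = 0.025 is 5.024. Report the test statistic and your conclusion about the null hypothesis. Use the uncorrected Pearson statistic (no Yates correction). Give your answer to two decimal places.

Row totals: 257, 310. Column totals: 396, 171. Grand total N = 567.
Expected counts (row total × column total / N):
  Downtown, Food: 257×396/567 = 179.492
  Downtown, Non-food: 257×171/567 = 77.508
  Suburban, Food: 310×396/567 = 216.508
  Suburban, Non-food: 310×171/567 = 93.492
Contributions (O − E)²/E:
  (191 − 179.492)²/179.492 = 0.7378
  (66 − 77.508)²/77.508 = 1.7087
  (205 − 216.508)²/216.508 = 0.6117
  (105 − 93.492)²/93.492 = 1.4165
χ² = 0.7378 + 1.7087 + 0.6117 + 1.4165 = 4.47
df = (2−1)(2−1) = 1. Since 4.47 < 5.024, fail to reject the null hypothesis of independence at α = 0.025.

4.47; fail to reject H₀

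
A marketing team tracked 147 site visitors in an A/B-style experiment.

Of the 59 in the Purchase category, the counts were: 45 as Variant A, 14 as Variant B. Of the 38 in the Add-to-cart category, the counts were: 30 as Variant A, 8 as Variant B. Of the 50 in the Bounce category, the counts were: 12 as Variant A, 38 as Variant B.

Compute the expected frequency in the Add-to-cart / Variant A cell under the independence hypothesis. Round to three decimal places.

22.490

Row total (Add-to-cart) = 38; column total (Variant A) = 87; grand total N = 147.
Expected count = (row total × column total) / N = 38 × 87 / 147 = 22.490.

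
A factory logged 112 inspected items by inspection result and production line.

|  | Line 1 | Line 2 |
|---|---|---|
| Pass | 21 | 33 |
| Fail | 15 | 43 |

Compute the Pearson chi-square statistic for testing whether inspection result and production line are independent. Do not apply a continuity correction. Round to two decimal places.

2.18

Row totals: 54, 58. Column totals: 36, 76. Grand total N = 112.
Expected counts (row total × column total / N):
  Pass, Line 1: 54×36/112 = 17.357
  Pass, Line 2: 54×76/112 = 36.643
  Fail, Line 1: 58×36/112 = 18.643
  Fail, Line 2: 58×76/112 = 39.357
Contributions (O − E)²/E:
  (21 − 17.357)²/17.357 = 0.7646
  (33 − 36.643)²/36.643 = 0.3622
  (15 − 18.643)²/18.643 = 0.7119
  (43 − 39.357)²/39.357 = 0.3372
χ² = 0.7646 + 0.3622 + 0.7119 + 0.3372 = 2.18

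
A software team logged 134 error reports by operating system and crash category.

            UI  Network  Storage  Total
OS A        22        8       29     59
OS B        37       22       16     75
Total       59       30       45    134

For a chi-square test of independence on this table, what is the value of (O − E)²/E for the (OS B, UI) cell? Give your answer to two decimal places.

0.48

Row total (OS B) = 75; column total (UI) = 59; N = 134.
Expected count E = 75 × 59 / 134 = 33.022.
Contribution = (O − E)²/E = (37 − 33.022)² / 33.022 = 0.48.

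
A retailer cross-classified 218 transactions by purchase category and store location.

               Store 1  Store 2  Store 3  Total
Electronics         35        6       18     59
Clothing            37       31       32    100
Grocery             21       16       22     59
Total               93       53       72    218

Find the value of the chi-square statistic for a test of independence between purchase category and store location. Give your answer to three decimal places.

12.636

Grand total N = 218.
Expected counts (row total × column total / N):
  Electronics, Store 1: 59×93/218 = 25.1697
  Electronics, Store 2: 59×53/218 = 14.3440
  Electronics, Store 3: 59×72/218 = 19.4862
  Clothing, Store 1: 100×93/218 = 42.6606
  Clothing, Store 2: 100×53/218 = 24.3119
  Clothing, Store 3: 100×72/218 = 33.0275
  Grocery, Store 1: 59×93/218 = 25.1697
  Grocery, Store 2: 59×53/218 = 14.3440
  Grocery, Store 3: 59×72/218 = 19.4862
Contributions (O − E)²/E:
  (35 − 25.1697)²/25.1697 = 3.8393
  (6 − 14.3440)²/14.3440 = 4.8538
  (18 − 19.4862)²/19.4862 = 0.1134
  (37 − 42.6606)²/42.6606 = 0.7511
  (31 − 24.3119)²/24.3119 = 1.8399
  (32 − 33.0275)²/33.0275 = 0.0320
  (21 − 25.1697)²/25.1697 = 0.6908
  (16 − 14.3440)²/14.3440 = 0.1912
  (22 − 19.4862)²/19.4862 = 0.3243
χ² = 3.8393 + 4.8538 + 0.1134 + 0.7511 + 1.8399 + 0.0320 + 0.6908 + 0.1912 + 0.3243 = 12.636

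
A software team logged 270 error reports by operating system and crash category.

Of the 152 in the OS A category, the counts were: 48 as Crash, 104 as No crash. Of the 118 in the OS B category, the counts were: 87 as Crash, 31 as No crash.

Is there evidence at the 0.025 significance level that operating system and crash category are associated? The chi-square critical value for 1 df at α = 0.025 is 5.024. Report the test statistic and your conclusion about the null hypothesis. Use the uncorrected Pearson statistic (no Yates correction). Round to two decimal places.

Row totals: 152, 118. Column totals: 135, 135. Grand total N = 270.
Expected counts (row total × column total / N):
  OS A, Crash: 152×135/270 = 76.000
  OS A, No crash: 152×135/270 = 76.000
  OS B, Crash: 118×135/270 = 59.000
  OS B, No crash: 118×135/270 = 59.000
Contributions (O − E)²/E:
  (48 − 76.000)²/76.000 = 10.3158
  (104 − 76.000)²/76.000 = 10.3158
  (87 − 59.000)²/59.000 = 13.2881
  (31 − 59.000)²/59.000 = 13.2881
χ² = 10.3158 + 10.3158 + 13.2881 + 13.2881 = 47.21
df = (2−1)(2−1) = 1. Since 47.21 > 5.024, reject the null hypothesis of independence at α = 0.025.

47.21; reject H₀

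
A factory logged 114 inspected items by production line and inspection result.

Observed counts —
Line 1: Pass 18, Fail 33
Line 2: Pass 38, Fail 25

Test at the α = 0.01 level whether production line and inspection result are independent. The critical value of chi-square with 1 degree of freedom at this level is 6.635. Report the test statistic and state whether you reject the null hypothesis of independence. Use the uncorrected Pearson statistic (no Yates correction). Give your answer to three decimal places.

7.061; reject H₀

Row totals: 51, 63. Column totals: 56, 58. Grand total N = 114.
Expected counts (row total × column total / N):
  Line 1, Pass: 51×56/114 = 25.0526
  Line 1, Fail: 51×58/114 = 25.9474
  Line 2, Pass: 63×56/114 = 30.9474
  Line 2, Fail: 63×58/114 = 32.0526
Contributions (O − E)²/E:
  (18 − 25.0526)²/25.0526 = 1.9854
  (33 − 25.9474)²/25.9474 = 1.9169
  (38 − 30.9474)²/30.9474 = 1.6072
  (25 − 32.0526)²/32.0526 = 1.5518
χ² = 1.9854 + 1.9169 + 1.6072 + 1.5518 = 7.061
df = (2−1)(2−1) = 1. Since 7.061 > 6.635, reject the null hypothesis of independence at α = 0.01.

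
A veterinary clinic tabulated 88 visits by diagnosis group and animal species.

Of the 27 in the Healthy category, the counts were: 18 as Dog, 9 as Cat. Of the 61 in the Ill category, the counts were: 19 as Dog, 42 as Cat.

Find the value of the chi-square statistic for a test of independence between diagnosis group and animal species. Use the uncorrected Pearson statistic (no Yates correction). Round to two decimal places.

9.69

Row totals: 27, 61. Column totals: 37, 51. Grand total N = 88.
Expected counts (row total × column total / N):
  Healthy, Dog: 27×37/88 = 11.352
  Healthy, Cat: 27×51/88 = 15.648
  Ill, Dog: 61×37/88 = 25.648
  Ill, Cat: 61×51/88 = 35.352
Contributions (O − E)²/E:
  (18 − 11.352)²/11.352 = 3.8932
  (9 − 15.648)²/15.648 = 2.8244
  (19 − 25.648)²/25.648 = 1.7232
  (42 − 35.352)²/35.352 = 1.2502
χ² = 3.8932 + 2.8244 + 1.7232 + 1.2502 = 9.69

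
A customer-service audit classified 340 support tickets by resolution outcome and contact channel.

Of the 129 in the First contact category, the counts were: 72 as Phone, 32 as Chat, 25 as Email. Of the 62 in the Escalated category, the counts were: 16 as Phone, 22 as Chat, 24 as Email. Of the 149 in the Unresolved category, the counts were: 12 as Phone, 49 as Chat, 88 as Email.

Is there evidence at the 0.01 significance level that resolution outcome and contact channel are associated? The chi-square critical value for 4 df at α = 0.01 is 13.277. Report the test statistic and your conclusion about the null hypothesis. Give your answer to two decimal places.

Row totals: 129, 62, 149. Column totals: 100, 103, 137. Grand total N = 340.
Expected counts (row total × column total / N):
  First contact, Phone: 129×100/340 = 37.941
  First contact, Chat: 129×103/340 = 39.079
  First contact, Email: 129×137/340 = 51.979
  Escalated, Phone: 62×100/340 = 18.235
  Escalated, Chat: 62×103/340 = 18.782
  Escalated, Email: 62×137/340 = 24.982
  Unresolved, Phone: 149×100/340 = 43.824
  Unresolved, Chat: 149×103/340 = 45.138
  Unresolved, Email: 149×137/340 = 60.038
Contributions (O − E)²/E:
  (72 − 37.941)²/37.941 = 30.5742
  (32 − 39.079)²/39.079 = 1.2823
  (25 − 51.979)²/51.979 = 14.0031
  (16 − 18.235)²/18.235 = 0.2739
  (22 − 18.782)²/18.782 = 0.5514
  (24 − 24.982)²/24.982 = 0.0386
  (12 − 43.824)²/43.824 = 23.1099
  (49 − 45.138)²/45.138 = 0.3304
  (88 − 60.038)²/60.038 = 13.0230
χ² = 30.5742 + 1.2823 + 14.0031 + 0.2739 + 0.5514 + 0.0386 + 23.1099 + 0.3304 + 13.0230 = 83.19
df = (3−1)(3−1) = 4. Since 83.19 > 13.277, reject the null hypothesis of independence at α = 0.01.

83.19; reject H₀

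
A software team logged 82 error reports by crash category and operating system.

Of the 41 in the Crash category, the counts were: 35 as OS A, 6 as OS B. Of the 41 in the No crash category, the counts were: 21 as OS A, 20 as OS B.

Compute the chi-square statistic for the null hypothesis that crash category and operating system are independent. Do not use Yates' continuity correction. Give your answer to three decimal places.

11.038

Row totals: 41, 41. Column totals: 56, 26. Grand total N = 82.
Expected counts (row total × column total / N):
  Crash, OS A: 41×56/82 = 28.0000
  Crash, OS B: 41×26/82 = 13.0000
  No crash, OS A: 41×56/82 = 28.0000
  No crash, OS B: 41×26/82 = 13.0000
Contributions (O − E)²/E:
  (35 − 28.0000)²/28.0000 = 1.7500
  (6 − 13.0000)²/13.0000 = 3.7692
  (21 − 28.0000)²/28.0000 = 1.7500
  (20 − 13.0000)²/13.0000 = 3.7692
χ² = 1.7500 + 3.7692 + 1.7500 + 3.7692 = 11.038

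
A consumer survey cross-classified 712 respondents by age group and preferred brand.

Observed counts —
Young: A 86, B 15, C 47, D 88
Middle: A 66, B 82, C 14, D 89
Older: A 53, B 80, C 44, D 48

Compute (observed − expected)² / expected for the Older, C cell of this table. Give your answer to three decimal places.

Row total (Older) = 225; column total (C) = 105; N = 712.
Expected count E = 225 × 105 / 712 = 33.18118.
Contribution = (O − E)²/E = (44 − 33.18118)² / 33.18118 = 3.528.

3.528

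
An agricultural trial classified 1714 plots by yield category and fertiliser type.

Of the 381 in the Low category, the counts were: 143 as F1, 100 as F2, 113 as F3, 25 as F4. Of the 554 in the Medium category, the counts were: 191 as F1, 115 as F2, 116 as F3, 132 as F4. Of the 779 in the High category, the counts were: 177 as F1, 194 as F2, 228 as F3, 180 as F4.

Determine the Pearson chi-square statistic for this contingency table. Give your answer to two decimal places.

Row totals: 381, 554, 779. Column totals: 511, 409, 457, 337. Grand total N = 1714.
Expected counts (row total × column total / N):
  Low, F1: 381×511/1714 = 113.589
  Low, F2: 381×409/1714 = 90.915
  Low, F3: 381×457/1714 = 101.585
  Low, F4: 381×337/1714 = 74.911
  Medium, F1: 554×511/1714 = 165.166
  Medium, F2: 554×409/1714 = 132.197
  Medium, F3: 554×457/1714 = 147.712
  Medium, F4: 554×337/1714 = 108.925
  High, F1: 779×511/1714 = 232.246
  High, F2: 779×409/1714 = 185.887
  High, F3: 779×457/1714 = 207.703
  High, F4: 779×337/1714 = 153.164
Contributions (O − E)²/E:
  (143 − 113.589)²/113.589 = 7.6152
  (100 − 90.915)²/90.915 = 0.9079
  (113 − 101.585)²/101.585 = 1.2827
  (25 − 74.911)²/74.911 = 33.2542
  (191 − 165.166)²/165.166 = 4.0408
  (115 − 132.197)²/132.197 = 2.2371
  (116 − 147.712)²/147.712 = 6.8082
  (132 − 108.925)²/108.925 = 4.8883
  (177 − 232.246)²/232.246 = 13.1418
  (194 − 185.887)²/185.887 = 0.3541
  (228 − 207.703)²/207.703 = 1.9834
  (180 − 153.164)²/153.164 = 4.7020
χ² = 7.6152 + 0.9079 + 1.2827 + 33.2542 + 4.0408 + 2.2371 + 6.8082 + 4.8883 + 13.1418 + 0.3541 + 1.9834 + 4.7020 = 81.22

81.22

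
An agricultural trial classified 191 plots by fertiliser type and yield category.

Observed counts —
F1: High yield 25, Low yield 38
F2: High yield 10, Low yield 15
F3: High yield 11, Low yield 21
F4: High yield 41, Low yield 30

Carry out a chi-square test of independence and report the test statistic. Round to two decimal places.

7.05

Row totals: 63, 25, 32, 71. Column totals: 87, 104. Grand total N = 191.
Expected counts (row total × column total / N):
  F1, High yield: 63×87/191 = 28.696
  F1, Low yield: 63×104/191 = 34.304
  F2, High yield: 25×87/191 = 11.387
  F2, Low yield: 25×104/191 = 13.613
  F3, High yield: 32×87/191 = 14.576
  F3, Low yield: 32×104/191 = 17.424
  F4, High yield: 71×87/191 = 32.340
  F4, Low yield: 71×104/191 = 38.660
Contributions (O − E)²/E:
  (25 − 28.696)²/28.696 = 0.4760
  (38 − 34.304)²/34.304 = 0.3982
  (10 − 11.387)²/11.387 = 0.1689
  (15 − 13.613)²/13.613 = 0.1413
  (11 − 14.576)²/14.576 = 0.8773
  (21 − 17.424)²/17.424 = 0.7339
  (41 − 32.340)²/32.340 = 2.3190
  (30 − 38.660)²/38.660 = 1.9399
χ² = 0.4760 + 0.3982 + 0.1689 + 0.1413 + 0.8773 + 0.7339 + 2.3190 + 1.9399 = 7.05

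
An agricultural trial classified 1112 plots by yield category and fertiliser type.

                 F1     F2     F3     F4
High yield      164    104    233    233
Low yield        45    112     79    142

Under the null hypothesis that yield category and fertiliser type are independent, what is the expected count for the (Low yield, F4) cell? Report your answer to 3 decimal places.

Row total (Low yield) = 378; column total (F4) = 375; grand total N = 1112.
Expected count = (row total × column total) / N = 378 × 375 / 1112 = 127.473.

127.473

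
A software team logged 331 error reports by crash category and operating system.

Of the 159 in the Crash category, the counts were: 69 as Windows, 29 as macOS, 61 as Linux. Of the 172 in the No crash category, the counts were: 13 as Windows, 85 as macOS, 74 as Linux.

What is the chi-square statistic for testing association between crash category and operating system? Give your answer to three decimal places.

Row totals: 159, 172. Column totals: 82, 114, 135. Grand total N = 331.
Expected counts (row total × column total / N):
  Crash, Windows: 159×82/331 = 39.3897
  Crash, macOS: 159×114/331 = 54.7613
  Crash, Linux: 159×135/331 = 64.8489
  No crash, Windows: 172×82/331 = 42.6103
  No crash, macOS: 172×114/331 = 59.2387
  No crash, Linux: 172×135/331 = 70.1511
Contributions (O − E)²/E:
  (69 − 39.3897)²/39.3897 = 22.2589
  (29 − 54.7613)²/54.7613 = 12.1189
  (61 − 64.8489)²/64.8489 = 0.2284
  (13 − 42.6103)²/42.6103 = 20.5765
  (85 − 59.2387)²/59.2387 = 11.2029
  (74 − 70.1511)²/70.1511 = 0.2112
χ² = 22.2589 + 12.1189 + 0.2284 + 20.5765 + 11.2029 + 0.2112 = 66.597

66.597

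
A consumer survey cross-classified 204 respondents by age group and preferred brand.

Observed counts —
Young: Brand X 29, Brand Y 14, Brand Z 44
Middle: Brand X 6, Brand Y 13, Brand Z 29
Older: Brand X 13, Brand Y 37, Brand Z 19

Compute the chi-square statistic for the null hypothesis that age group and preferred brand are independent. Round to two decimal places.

Row totals: 87, 48, 69. Column totals: 48, 64, 92. Grand total N = 204.
Expected counts (row total × column total / N):
  Young, Brand X: 87×48/204 = 20.471
  Young, Brand Y: 87×64/204 = 27.294
  Young, Brand Z: 87×92/204 = 39.235
  Middle, Brand X: 48×48/204 = 11.294
  Middle, Brand Y: 48×64/204 = 15.059
  Middle, Brand Z: 48×92/204 = 21.647
  Older, Brand X: 69×48/204 = 16.235
  Older, Brand Y: 69×64/204 = 21.647
  Older, Brand Z: 69×92/204 = 31.118
Contributions (O − E)²/E:
  (29 − 20.471)²/20.471 = 3.5535
  (14 − 27.294)²/27.294 = 6.4751
  (44 − 39.235)²/39.235 = 0.5787
  (6 − 11.294)²/11.294 = 2.4815
  (13 − 15.059)²/15.059 = 0.2815
  (29 − 21.647)²/21.647 = 2.4976
  (13 − 16.235)²/16.235 = 0.6446
  (37 − 21.647)²/21.647 = 10.8890
  (19 − 31.118)²/31.118 = 4.7190
χ² = 3.5535 + 6.4751 + 0.5787 + 2.4815 + 0.2815 + 2.4976 + 0.6446 + 10.8890 + 4.7190 = 32.12

32.12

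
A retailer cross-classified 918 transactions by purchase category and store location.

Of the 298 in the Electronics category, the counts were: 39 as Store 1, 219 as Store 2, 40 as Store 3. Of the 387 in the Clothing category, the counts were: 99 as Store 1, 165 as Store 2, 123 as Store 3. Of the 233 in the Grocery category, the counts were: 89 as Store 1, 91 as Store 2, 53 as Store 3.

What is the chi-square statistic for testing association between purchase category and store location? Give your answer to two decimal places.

98.43

Row totals: 298, 387, 233. Column totals: 227, 475, 216. Grand total N = 918.
Expected counts (row total × column total / N):
  Electronics, Store 1: 298×227/918 = 73.688
  Electronics, Store 2: 298×475/918 = 154.194
  Electronics, Store 3: 298×216/918 = 70.118
  Clothing, Store 1: 387×227/918 = 95.696
  Clothing, Store 2: 387×475/918 = 200.245
  Clothing, Store 3: 387×216/918 = 91.059
  Grocery, Store 1: 233×227/918 = 57.615
  Grocery, Store 2: 233×475/918 = 120.561
  Grocery, Store 3: 233×216/918 = 54.824
Contributions (O − E)²/E:
  (39 − 73.688)²/73.688 = 16.3291
  (219 − 154.194)²/154.194 = 27.2372
  (40 − 70.118)²/70.118 = 12.9367
  (99 − 95.696)²/95.696 = 0.1141
  (165 − 200.245)²/200.245 = 6.2035
  (123 − 91.059)²/91.059 = 11.2040
  (89 − 57.615)²/57.615 = 17.0966
  (91 − 120.561)²/120.561 = 7.2482
  (53 − 54.824)²/54.824 = 0.0607
χ² = 16.3291 + 27.2372 + 12.9367 + 0.1141 + 6.2035 + 11.2040 + 17.0966 + 7.2482 + 0.0607 = 98.43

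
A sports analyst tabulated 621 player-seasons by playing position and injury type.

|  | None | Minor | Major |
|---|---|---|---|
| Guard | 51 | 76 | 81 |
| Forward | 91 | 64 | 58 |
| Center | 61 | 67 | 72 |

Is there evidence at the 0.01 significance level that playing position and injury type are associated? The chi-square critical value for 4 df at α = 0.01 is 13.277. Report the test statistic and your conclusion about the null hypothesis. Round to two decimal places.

Row totals: 208, 213, 200. Column totals: 203, 207, 211. Grand total N = 621.
Expected counts (row total × column total / N):
  Guard, None: 208×203/621 = 67.994
  Guard, Minor: 208×207/621 = 69.333
  Guard, Major: 208×211/621 = 70.673
  Forward, None: 213×203/621 = 69.628
  Forward, Minor: 213×207/621 = 71.000
  Forward, Major: 213×211/621 = 72.372
  Center, None: 200×203/621 = 65.378
  Center, Minor: 200×207/621 = 66.667
  Center, Major: 200×211/621 = 67.955
Contributions (O − E)²/E:
  (51 − 67.994)²/67.994 = 4.2474
  (76 − 69.333)²/69.333 = 0.6411
  (81 − 70.673)²/70.673 = 1.5090
  (91 − 69.628)²/69.628 = 6.5600
  (64 − 71.000)²/71.000 = 0.6901
  (58 − 72.372)²/72.372 = 2.8541
  (61 − 65.378)²/65.378 = 0.2932
  (67 − 66.667)²/66.667 = 0.0017
  (72 − 67.955)²/67.955 = 0.2408
χ² = 4.2474 + 0.6411 + 1.5090 + 6.5600 + 0.6901 + 2.8541 + 0.2932 + 0.0017 + 0.2408 = 17.04
df = (3−1)(3−1) = 4. Since 17.04 > 13.277, reject the null hypothesis of independence at α = 0.01.

17.04; reject H₀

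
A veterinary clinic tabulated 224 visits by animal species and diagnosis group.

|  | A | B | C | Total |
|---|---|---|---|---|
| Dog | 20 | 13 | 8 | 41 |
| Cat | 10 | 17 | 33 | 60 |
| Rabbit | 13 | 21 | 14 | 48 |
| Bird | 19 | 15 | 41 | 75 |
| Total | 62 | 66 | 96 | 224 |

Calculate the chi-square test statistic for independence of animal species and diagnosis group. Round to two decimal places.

Grand total N = 224.
Expected counts (row total × column total / N):
  Dog, A: 41×62/224 = 11.348
  Dog, B: 41×66/224 = 12.080
  Dog, C: 41×96/224 = 17.571
  Cat, A: 60×62/224 = 16.607
  Cat, B: 60×66/224 = 17.679
  Cat, C: 60×96/224 = 25.714
  Rabbit, A: 48×62/224 = 13.286
  Rabbit, B: 48×66/224 = 14.143
  Rabbit, C: 48×96/224 = 20.571
  Bird, A: 75×62/224 = 20.759
  Bird, B: 75×66/224 = 22.098
  Bird, C: 75×96/224 = 32.143
Contributions (O − E)²/E:
  (20 − 11.348)²/11.348 = 6.5965
  (13 − 12.080)²/12.080 = 0.0701
  (8 − 17.571)²/17.571 = 5.2134
  (10 − 16.607)²/16.607 = 2.6286
  (17 − 17.679)²/17.679 = 0.0261
  (33 − 25.714)²/25.714 = 2.0645
  (13 − 13.286)²/13.286 = 0.0062
  (21 − 14.143)²/14.143 = 3.3245
  (14 − 20.571)²/20.571 = 2.0990
  (19 − 20.759)²/20.759 = 0.1490
  (15 − 22.098)²/22.098 = 2.2799
  (41 − 32.143)²/32.143 = 2.4405
χ² = 6.5965 + 0.0701 + 5.2134 + 2.6286 + 0.0261 + 2.0645 + 0.0062 + 3.3245 + 2.0990 + 0.1490 + 2.2799 + 2.4405 = 26.90

26.90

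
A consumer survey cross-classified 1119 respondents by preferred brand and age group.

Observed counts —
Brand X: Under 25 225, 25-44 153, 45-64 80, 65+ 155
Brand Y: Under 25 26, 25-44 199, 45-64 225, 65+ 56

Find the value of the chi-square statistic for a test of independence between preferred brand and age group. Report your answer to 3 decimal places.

271.419

Row totals: 613, 506. Column totals: 251, 352, 305, 211. Grand total N = 1119.
Expected counts (row total × column total / N):
  Brand X, Under 25: 613×251/1119 = 137.5004
  Brand X, 25-44: 613×352/1119 = 192.8293
  Brand X, 45-64: 613×305/1119 = 167.0822
  Brand X, 65+: 613×211/1119 = 115.5880
  Brand Y, Under 25: 506×251/1119 = 113.4996
  Brand Y, 25-44: 506×352/1119 = 159.1707
  Brand Y, 45-64: 506×305/1119 = 137.9178
  Brand Y, 65+: 506×211/1119 = 95.4120
Contributions (O − E)²/E:
  (225 − 137.5004)²/137.5004 = 55.6811
  (153 − 192.8293)²/192.8293 = 8.2268
  (80 − 167.0822)²/167.0822 = 45.3867
  (155 − 115.5880)²/115.5880 = 13.4383
  (26 − 113.4996)²/113.4996 = 67.4556
  (199 − 159.1707)²/159.1707 = 9.9665
  (225 − 137.9178)²/137.9178 = 54.9843
  (56 − 95.4120)²/95.4120 = 16.2800
χ² = 55.6811 + 8.2268 + 45.3867 + 13.4383 + 67.4556 + 9.9665 + 54.9843 + 16.2800 = 271.419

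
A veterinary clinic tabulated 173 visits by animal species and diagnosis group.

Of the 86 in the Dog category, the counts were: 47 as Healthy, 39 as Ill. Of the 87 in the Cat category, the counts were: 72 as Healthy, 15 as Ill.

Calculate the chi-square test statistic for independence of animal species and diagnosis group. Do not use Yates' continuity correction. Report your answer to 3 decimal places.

Row totals: 86, 87. Column totals: 119, 54. Grand total N = 173.
Expected counts (row total × column total / N):
  Dog, Healthy: 86×119/173 = 59.1561
  Dog, Ill: 86×54/173 = 26.8439
  Cat, Healthy: 87×119/173 = 59.8439
  Cat, Ill: 87×54/173 = 27.1561
Contributions (O − E)²/E:
  (47 − 59.1561)²/59.1561 = 2.4980
  (39 − 26.8439)²/26.8439 = 5.5048
  (72 − 59.8439)²/59.8439 = 2.4693
  (15 − 27.1561)²/27.1561 = 5.4415
χ² = 2.4980 + 5.5048 + 2.4693 + 5.4415 = 15.914

15.914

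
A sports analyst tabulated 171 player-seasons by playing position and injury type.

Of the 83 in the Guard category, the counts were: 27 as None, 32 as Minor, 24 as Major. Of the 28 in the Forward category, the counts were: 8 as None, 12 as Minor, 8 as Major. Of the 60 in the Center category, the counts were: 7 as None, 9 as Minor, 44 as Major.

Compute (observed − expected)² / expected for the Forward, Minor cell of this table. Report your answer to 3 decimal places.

1.271

Row total (Forward) = 28; column total (Minor) = 53; N = 171.
Expected count E = 28 × 53 / 171 = 8.6784.
Contribution = (O − E)²/E = (12 − 8.6784)² / 8.6784 = 1.271.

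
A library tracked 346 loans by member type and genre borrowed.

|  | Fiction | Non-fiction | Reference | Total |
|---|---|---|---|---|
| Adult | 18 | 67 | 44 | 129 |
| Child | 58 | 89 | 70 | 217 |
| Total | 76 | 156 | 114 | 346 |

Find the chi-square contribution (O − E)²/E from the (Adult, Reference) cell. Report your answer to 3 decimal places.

Row total (Adult) = 129; column total (Reference) = 114; N = 346.
Expected count E = 129 × 114 / 346 = 42.5029.
Contribution = (O − E)²/E = (44 − 42.5029)² / 42.5029 = 0.053.

0.053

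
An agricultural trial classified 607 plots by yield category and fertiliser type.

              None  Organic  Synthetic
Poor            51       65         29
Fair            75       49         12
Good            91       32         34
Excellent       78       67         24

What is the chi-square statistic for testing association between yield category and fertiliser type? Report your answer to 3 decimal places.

Row totals: 145, 136, 157, 169. Column totals: 295, 213, 99. Grand total N = 607.
Expected counts (row total × column total / N):
  Poor, None: 145×295/607 = 70.4695
  Poor, Organic: 145×213/607 = 50.8814
  Poor, Synthetic: 145×99/607 = 23.6491
  Fair, None: 136×295/607 = 66.0956
  Fair, Organic: 136×213/607 = 47.7232
  Fair, Synthetic: 136×99/607 = 22.1812
  Good, None: 157×295/607 = 76.3015
  Good, Organic: 157×213/607 = 55.0923
  Good, Synthetic: 157×99/607 = 25.6063
  Excellent, None: 169×295/607 = 82.1334
  Excellent, Organic: 169×213/607 = 59.3031
  Excellent, Synthetic: 169×99/607 = 27.5634
Contributions (O − E)²/E:
  (51 − 70.4695)²/70.4695 = 5.3791
  (65 − 50.8814)²/50.8814 = 3.9176
  (29 − 23.6491)²/23.6491 = 1.2107
  (75 − 66.0956)²/66.0956 = 1.1996
  (49 − 47.7232)²/47.7232 = 0.0342
  (12 − 22.1812)²/22.1812 = 4.6732
  (91 − 76.3015)²/76.3015 = 2.8315
  (32 − 55.0923)²/55.0923 = 9.6793
  (34 − 25.6063)²/25.6063 = 2.7514
  (78 − 82.1334)²/82.1334 = 0.2080
  (67 − 59.3031)²/59.3031 = 0.9990
  (24 − 27.5634)²/27.5634 = 0.4607
χ² = 5.3791 + 3.9176 + 1.2107 + 1.1996 + 0.0342 + 4.6732 + 2.8315 + 9.6793 + 2.7514 + 0.2080 + 0.9990 + 0.4607 = 33.344

33.344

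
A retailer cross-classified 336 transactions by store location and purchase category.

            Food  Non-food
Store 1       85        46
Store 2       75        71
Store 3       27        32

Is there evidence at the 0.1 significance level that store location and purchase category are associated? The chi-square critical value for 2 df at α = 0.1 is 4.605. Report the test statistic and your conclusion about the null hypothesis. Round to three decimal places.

Row totals: 131, 146, 59. Column totals: 187, 149. Grand total N = 336.
Expected counts (row total × column total / N):
  Store 1, Food: 131×187/336 = 72.9077
  Store 1, Non-food: 131×149/336 = 58.0923
  Store 2, Food: 146×187/336 = 81.2560
  Store 2, Non-food: 146×149/336 = 64.7440
  Store 3, Food: 59×187/336 = 32.8363
  Store 3, Non-food: 59×149/336 = 26.1637
Contributions (O − E)²/E:
  (85 − 72.9077)²/72.9077 = 2.0056
  (46 − 58.0923)²/58.0923 = 2.5171
  (75 − 81.2560)²/81.2560 = 0.4817
  (71 − 64.7440)²/64.7440 = 0.6045
  (27 − 32.8363)²/32.8363 = 1.0373
  (32 − 26.1637)²/26.1637 = 1.3019
χ² = 2.0056 + 2.5171 + 0.4817 + 0.6045 + 1.0373 + 1.3019 = 7.948
df = (3−1)(2−1) = 2. Since 7.948 > 4.605, reject the null hypothesis of independence at α = 0.1.

7.948; reject H₀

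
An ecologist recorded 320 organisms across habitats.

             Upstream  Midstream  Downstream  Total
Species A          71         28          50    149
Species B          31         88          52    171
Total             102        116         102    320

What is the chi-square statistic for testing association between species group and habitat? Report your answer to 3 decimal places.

45.462

Grand total N = 320.
Expected counts (row total × column total / N):
  Species A, Upstream: 149×102/320 = 47.49375
  Species A, Midstream: 149×116/320 = 54.01250
  Species A, Downstream: 149×102/320 = 47.49375
  Species B, Upstream: 171×102/320 = 54.50625
  Species B, Midstream: 171×116/320 = 61.98750
  Species B, Downstream: 171×102/320 = 54.50625
Contributions (O − E)²/E:
  (71 − 47.49375)²/47.49375 = 11.6340
  (28 − 54.01250)²/54.01250 = 12.5277
  (50 − 47.49375)²/47.49375 = 0.1323
  (31 − 54.50625)²/54.50625 = 10.1373
  (88 − 61.98750)²/61.98750 = 10.9159
  (52 − 54.50625)²/54.50625 = 0.1152
χ² = 11.6340 + 12.5277 + 0.1323 + 10.1373 + 10.9159 + 0.1152 = 45.462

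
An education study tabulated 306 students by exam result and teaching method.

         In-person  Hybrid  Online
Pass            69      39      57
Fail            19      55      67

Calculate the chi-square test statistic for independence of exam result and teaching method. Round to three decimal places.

Row totals: 165, 141. Column totals: 88, 94, 124. Grand total N = 306.
Expected counts (row total × column total / N):
  Pass, In-person: 165×88/306 = 47.4510
  Pass, Hybrid: 165×94/306 = 50.6863
  Pass, Online: 165×124/306 = 66.8627
  Fail, In-person: 141×88/306 = 40.5490
  Fail, Hybrid: 141×94/306 = 43.3137
  Fail, Online: 141×124/306 = 57.1373
Contributions (O − E)²/E:
  (69 − 47.4510)²/47.4510 = 9.7861
  (39 − 50.6863)²/50.6863 = 2.6944
  (57 − 66.8627)²/66.8627 = 1.4548
  (19 − 40.5490)²/40.5490 = 11.4518
  (55 − 43.3137)²/43.3137 = 3.1530
  (67 − 57.1373)²/57.1373 = 1.7024
χ² = 9.7861 + 2.6944 + 1.4548 + 11.4518 + 3.1530 + 1.7024 = 30.243

30.243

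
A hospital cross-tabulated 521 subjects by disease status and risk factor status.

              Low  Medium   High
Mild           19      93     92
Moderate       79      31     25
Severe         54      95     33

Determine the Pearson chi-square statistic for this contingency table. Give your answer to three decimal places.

Row totals: 204, 135, 182. Column totals: 152, 219, 150. Grand total N = 521.
Expected counts (row total × column total / N):
  Mild, Low: 204×152/521 = 59.5163
  Mild, Medium: 204×219/521 = 85.7505
  Mild, High: 204×150/521 = 58.7332
  Moderate, Low: 135×152/521 = 39.3858
  Moderate, Medium: 135×219/521 = 56.7466
  Moderate, High: 135×150/521 = 38.8676
  Severe, Low: 182×152/521 = 53.0979
  Severe, Medium: 182×219/521 = 76.5029
  Severe, High: 182×150/521 = 52.3992
Contributions (O − E)²/E:
  (19 − 59.5163)²/59.5163 = 27.5819
  (93 − 85.7505)²/85.7505 = 0.6129
  (92 − 58.7332)²/58.7332 = 18.8425
  (79 − 39.3858)²/39.3858 = 39.8439
  (31 − 56.7466)²/56.7466 = 11.6815
  (25 − 38.8676)²/38.8676 = 4.9478
  (54 − 53.0979)²/53.0979 = 0.0153
  (95 − 76.5029)²/76.5029 = 4.4723
  (33 − 52.3992)²/52.3992 = 7.1820
χ² = 27.5819 + 0.6129 + 18.8425 + 39.8439 + 11.6815 + 4.9478 + 0.0153 + 4.4723 + 7.1820 = 115.180

115.180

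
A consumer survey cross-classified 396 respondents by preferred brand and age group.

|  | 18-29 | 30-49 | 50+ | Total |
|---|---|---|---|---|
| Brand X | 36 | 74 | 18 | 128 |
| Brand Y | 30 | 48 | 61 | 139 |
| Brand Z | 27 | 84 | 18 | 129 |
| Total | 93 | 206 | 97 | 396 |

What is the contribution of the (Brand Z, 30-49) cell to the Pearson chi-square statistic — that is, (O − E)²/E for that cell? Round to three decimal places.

4.253

Row total (Brand Z) = 129; column total (30-49) = 206; N = 396.
Expected count E = 129 × 206 / 396 = 67.1061.
Contribution = (O − E)²/E = (84 − 67.1061)² / 67.1061 = 4.253.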